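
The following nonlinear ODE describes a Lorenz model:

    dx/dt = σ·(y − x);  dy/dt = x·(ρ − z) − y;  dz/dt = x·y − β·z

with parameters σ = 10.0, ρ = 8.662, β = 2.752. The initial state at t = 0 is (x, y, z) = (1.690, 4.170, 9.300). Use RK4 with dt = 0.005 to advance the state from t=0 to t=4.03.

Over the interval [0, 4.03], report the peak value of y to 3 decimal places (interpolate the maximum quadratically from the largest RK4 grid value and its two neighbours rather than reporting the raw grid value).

max y = 5.242

t=0.000: state=(1.690, 4.170, 9.300)
step 1 (dt=0.005): k1=(24.800, -5.248, -18.546), k2=(24.049, -5.193, -18.183), k3=(24.069, -5.194, -18.193), k4=(23.337, -5.134, -17.841); state += dt/6·(k1+2k2+2k3+k4)
t=0.005: state=(1.810, 4.144, 9.209)
t=0.010: state=(1.924, 4.119, 9.122)
t=0.015: state=(2.030, 4.094, 9.037)
continuing one RK4 step at a time; state shown every 40 steps (Δt=0.2):
t=0.200: state=(3.542, 3.824, 7.154)
t=0.400: state=(4.115, 4.464, 6.569)
t=0.600: state=(4.844, 5.161, 7.187)
t=0.800: state=(5.131, 5.070, 8.189)
t=1.000: state=(4.716, 4.433, 8.317)
t=1.200: state=(4.270, 4.147, 7.689)
t=1.400: state=(4.264, 4.369, 7.190)
t=1.600: state=(4.583, 4.761, 7.272)
t=1.800: state=(4.838, 4.888, 7.744)
t=2.000: state=(4.761, 4.651, 8.010)
t=2.200: state=(4.516, 4.411, 7.825)
t=2.400: state=(4.413, 4.421, 7.515)
t=2.600: state=(4.519, 4.602, 7.430)
t=2.800: state=(4.675, 4.731, 7.607)
t=3.000: state=(4.705, 4.679, 7.801)
t=3.200: state=(4.605, 4.545, 7.796)
t=3.400: state=(4.515, 4.495, 7.649)
t=3.600: state=(4.528, 4.558, 7.552)
t=3.800: state=(4.605, 4.642, 7.593)
t=4.000: state=(4.649, 4.652, 7.698)
t=4.030: state=(4.649, 4.647, 7.710)
largest grid value and its neighbours: y(0.675)=5.24170, y(0.680)=5.24200, y(0.685)=5.24165
parabola through these three points peaks at t≈0.680 with y≈5.24200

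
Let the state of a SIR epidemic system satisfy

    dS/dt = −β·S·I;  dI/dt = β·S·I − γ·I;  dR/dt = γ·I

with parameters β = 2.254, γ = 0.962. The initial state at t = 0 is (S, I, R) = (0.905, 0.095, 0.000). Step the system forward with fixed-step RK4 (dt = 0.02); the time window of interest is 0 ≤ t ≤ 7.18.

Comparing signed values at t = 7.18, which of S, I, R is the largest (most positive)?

largest component: R

t=0.000: state=(0.905, 0.095, 0.000)
step 1 (dt=0.02): k1=(-0.194, 0.102, 0.091), k2=(-0.195, 0.103, 0.092), k3=(-0.195, 0.103, 0.092), k4=(-0.197, 0.104, 0.093); state += dt/6·(k1+2k2+2k3+k4)
t=0.020: state=(0.901, 0.097, 0.002)
t=0.040: state=(0.897, 0.099, 0.004)
t=0.060: state=(0.893, 0.101, 0.006)
continuing one RK4 step at a time; state shown every 25 steps (Δt=0.5):
t=0.500: state=(0.788, 0.153, 0.059)
t=1.000: state=(0.641, 0.212, 0.147)
t=1.500: state=(0.493, 0.248, 0.259)
t=2.000: state=(0.372, 0.248, 0.380)
t=2.500: state=(0.285, 0.222, 0.494)
t=3.000: state=(0.226, 0.182, 0.591)
t=3.500: state=(0.189, 0.142, 0.669)
t=4.000: state=(0.164, 0.107, 0.729)
t=4.500: state=(0.148, 0.079, 0.773)
t=5.000: state=(0.137, 0.057, 0.806)
t=5.500: state=(0.130, 0.041, 0.829)
t=6.000: state=(0.125, 0.029, 0.846)
t=6.500: state=(0.121, 0.021, 0.858)
t=7.000: state=(0.119, 0.015, 0.866)
t=7.180: state=(0.118, 0.013, 0.869)
compare at T: S=0.118, I=0.013, R=0.869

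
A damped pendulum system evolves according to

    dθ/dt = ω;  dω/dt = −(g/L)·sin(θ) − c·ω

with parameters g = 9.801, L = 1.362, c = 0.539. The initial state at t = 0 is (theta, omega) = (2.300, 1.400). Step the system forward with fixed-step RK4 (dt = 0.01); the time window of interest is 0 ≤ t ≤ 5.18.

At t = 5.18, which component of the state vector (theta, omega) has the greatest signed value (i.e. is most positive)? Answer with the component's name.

t=0.000: state=(2.300, 1.400)
step 1 (dt=0.01): k1=(1.400, -6.121), k2=(1.369, -6.071), k3=(1.370, -6.071), k4=(1.339, -6.022); state += dt/6·(k1+2k2+2k3+k4)
t=0.010: state=(2.314, 1.339)
t=0.020: state=(2.327, 1.280)
t=0.030: state=(2.339, 1.221)
continuing one RK4 step at a time; state shown every 20 steps (Δt=0.2):
t=0.200: state=(2.469, 0.340)
t=0.400: state=(2.448, -0.540)
t=0.600: state=(2.251, -1.442)
t=0.800: state=(1.861, -2.484)
t=1.000: state=(1.254, -3.574)
t=1.200: state=(0.461, -4.217)
t=1.400: state=(-0.362, -3.832)
t=1.600: state=(-1.011, -2.563)
t=1.800: state=(-1.371, -1.026)
t=2.000: state=(-1.428, 0.428)
t=2.200: state=(-1.211, 1.709)
t=2.400: state=(-0.765, 2.673)
t=2.600: state=(-0.183, 3.015)
t=2.800: state=(0.386, 2.553)
t=3.000: state=(0.799, 1.512)
t=3.200: state=(0.979, 0.281)
t=3.400: state=(0.917, -0.870)
t=3.600: state=(0.648, -1.752)
t=3.800: state=(0.247, -2.164)
t=4.000: state=(-0.177, -1.981)
t=4.200: state=(-0.512, -1.302)
t=4.400: state=(-0.682, -0.384)
t=4.600: state=(-0.666, 0.523)
t=4.800: state=(-0.487, 1.223)
t=5.000: state=(-0.201, 1.561)
t=5.180: state=(0.078, 1.488)
compare at T: theta=0.078, omega=1.488

largest component: omega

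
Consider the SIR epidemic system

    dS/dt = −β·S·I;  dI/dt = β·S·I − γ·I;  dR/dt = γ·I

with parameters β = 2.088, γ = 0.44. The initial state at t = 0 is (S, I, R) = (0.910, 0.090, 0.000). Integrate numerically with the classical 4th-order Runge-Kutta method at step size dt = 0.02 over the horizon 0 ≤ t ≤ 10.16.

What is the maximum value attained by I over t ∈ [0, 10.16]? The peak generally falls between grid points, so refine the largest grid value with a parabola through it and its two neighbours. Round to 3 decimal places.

t=0.000: state=(0.910, 0.090, 0.000)
step 1 (dt=0.02): k1=(-0.171, 0.131, 0.040), k2=(-0.173, 0.133, 0.040), k3=(-0.173, 0.133, 0.040), k4=(-0.175, 0.135, 0.041); state += dt/6·(k1+2k2+2k3+k4)
t=0.020: state=(0.907, 0.093, 0.001)
t=0.040: state=(0.903, 0.095, 0.002)
t=0.060: state=(0.899, 0.098, 0.002)
continuing one RK4 step at a time; state shown every 25 steps (Δt=0.5):
t=0.500: state=(0.795, 0.177, 0.029)
t=1.000: state=(0.621, 0.298, 0.080)
t=1.500: state=(0.427, 0.413, 0.159)
t=2.000: state=(0.267, 0.475, 0.258)
t=2.500: state=(0.162, 0.474, 0.364)
t=3.000: state=(0.101, 0.435, 0.464)
t=3.500: state=(0.066, 0.380, 0.554)
t=4.000: state=(0.045, 0.323, 0.631)
t=4.500: state=(0.033, 0.270, 0.697)
t=5.000: state=(0.026, 0.223, 0.751)
t=5.500: state=(0.021, 0.184, 0.795)
t=6.000: state=(0.018, 0.150, 0.832)
t=6.500: state=(0.015, 0.123, 0.862)
t=7.000: state=(0.014, 0.100, 0.886)
t=7.500: state=(0.012, 0.081, 0.906)
t=8.000: state=(0.011, 0.066, 0.922)
t=8.500: state=(0.011, 0.054, 0.936)
t=9.000: state=(0.010, 0.044, 0.946)
t=9.500: state=(0.010, 0.035, 0.955)
t=10.000: state=(0.009, 0.029, 0.962)
t=10.160: state=(0.009, 0.027, 0.964)
largest grid value and its neighbours: I(2.220)=0.48097, I(2.240)=0.48100, I(2.260)=0.48095
parabola through these three points peaks at t≈2.237 with I≈0.48100

max I = 0.481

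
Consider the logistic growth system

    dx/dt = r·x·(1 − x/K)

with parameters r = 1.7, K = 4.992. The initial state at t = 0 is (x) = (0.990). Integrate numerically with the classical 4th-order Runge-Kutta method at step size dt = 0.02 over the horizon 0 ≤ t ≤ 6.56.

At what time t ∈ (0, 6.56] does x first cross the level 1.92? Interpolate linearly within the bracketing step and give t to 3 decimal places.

t = 0.545

t=0.000: state=(0.990)
step 1 (dt=0.02): k1=(1.349), k2=(1.363), k3=(1.363), k4=(1.377); state += dt/6·(k1+2k2+2k3+k4)
t=0.020: state=(1.017)
t=0.040: state=(1.045)
t=0.060: state=(1.073)
continuing one RK4 step at a time; state shown every 25 steps (Δt=0.5):
t=0.500: state=(1.830)
t=0.540: state=(1.910)
next step: t=0.560: state=(1.950) — x has crossed 1.92
linear interpolation between t=0.540 (1.90956) and t=0.560 (1.94981) → t≈0.545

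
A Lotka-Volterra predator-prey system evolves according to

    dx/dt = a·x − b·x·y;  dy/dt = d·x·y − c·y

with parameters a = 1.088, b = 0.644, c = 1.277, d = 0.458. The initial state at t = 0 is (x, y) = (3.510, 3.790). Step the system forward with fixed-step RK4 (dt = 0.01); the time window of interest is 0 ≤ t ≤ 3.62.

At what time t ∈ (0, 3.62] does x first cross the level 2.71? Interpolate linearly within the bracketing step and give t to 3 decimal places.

t = 0.185

t=0.000: state=(3.510, 3.790)
step 1 (dt=0.01): k1=(-4.748, 1.253), k2=(-4.730, 1.214), k3=(-4.730, 1.214), k4=(-4.711, 1.175); state += dt/6·(k1+2k2+2k3+k4)
t=0.010: state=(3.463, 3.802)
t=0.020: state=(3.416, 3.813)
t=0.030: state=(3.369, 3.824)
t=0.180: state=(2.729, 3.891)
next step: t=0.190: state=(2.691, 3.889) — x has crossed 2.71
linear interpolation between t=0.180 (2.72894) and t=0.190 (2.69054) → t≈0.185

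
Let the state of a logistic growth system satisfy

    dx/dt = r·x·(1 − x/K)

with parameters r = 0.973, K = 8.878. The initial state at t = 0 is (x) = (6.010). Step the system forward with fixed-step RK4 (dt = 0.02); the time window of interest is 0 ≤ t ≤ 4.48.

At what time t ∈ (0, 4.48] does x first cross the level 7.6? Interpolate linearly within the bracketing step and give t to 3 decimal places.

t = 1.072

t=0.000: state=(6.010)
step 1 (dt=0.02): k1=(1.889), k2=(1.883), k3=(1.883), k4=(1.876); state += dt/6·(k1+2k2+2k3+k4)
t=0.020: state=(6.048)
t=0.040: state=(6.085)
t=0.060: state=(6.122)
continuing one RK4 step at a time; state shown every 10 steps (Δt=0.2):
t=0.200: state=(6.374)
t=0.400: state=(6.709)
t=0.600: state=(7.012)
t=0.800: state=(7.282)
t=1.000: state=(7.521)
t=1.060: state=(7.587)
next step: t=1.080: state=(7.609) — x has crossed 7.6
linear interpolation between t=1.060 (7.58719) and t=1.080 (7.60851) → t≈1.072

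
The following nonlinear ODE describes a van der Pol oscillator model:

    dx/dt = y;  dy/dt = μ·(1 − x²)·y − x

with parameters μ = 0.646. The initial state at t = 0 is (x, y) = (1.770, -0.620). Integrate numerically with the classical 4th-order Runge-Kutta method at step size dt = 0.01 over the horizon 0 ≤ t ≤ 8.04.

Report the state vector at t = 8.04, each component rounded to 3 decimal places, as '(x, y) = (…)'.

(x, y) = (-0.401, -2.282)

t=0.000: state=(1.770, -0.620)
step 1 (dt=0.01): k1=(-0.620, -0.916), k2=(-0.625, -0.911), k3=(-0.625, -0.911), k4=(-0.629, -0.906); state += dt/6·(k1+2k2+2k3+k4)
t=0.010: state=(1.764, -0.629)
t=0.020: state=(1.757, -0.638)
t=0.030: state=(1.751, -0.647)
continuing one RK4 step at a time; state shown every 50 steps (Δt=0.5):
t=0.500: state=(1.358, -1.021)
t=1.000: state=(0.734, -1.503)
t=1.500: state=(-0.180, -2.160)
t=2.000: state=(-1.303, -2.037)
t=2.500: state=(-1.947, -0.494)
t=3.000: state=(-1.922, 0.449)
t=3.500: state=(-1.583, 0.877)
t=4.000: state=(-1.048, 1.283)
t=4.500: state=(-0.266, 1.885)
t=5.000: state=(0.824, 2.335)
t=5.500: state=(1.775, 1.191)
t=6.000: state=(1.997, -0.147)
t=6.500: state=(1.763, -0.715)
t=7.000: state=(1.312, -1.089)
t=7.500: state=(0.652, -1.590)
t=8.000: state=(-0.311, -2.245)
t=8.040: state=(-0.401, -2.282)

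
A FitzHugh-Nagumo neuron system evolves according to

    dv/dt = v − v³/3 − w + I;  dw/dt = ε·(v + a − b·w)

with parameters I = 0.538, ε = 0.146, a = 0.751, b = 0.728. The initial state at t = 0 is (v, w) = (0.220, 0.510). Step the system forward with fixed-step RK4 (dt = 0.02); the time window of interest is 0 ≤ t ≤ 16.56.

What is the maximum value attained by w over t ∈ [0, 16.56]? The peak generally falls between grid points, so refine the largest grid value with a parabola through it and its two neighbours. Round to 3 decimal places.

max w = 1.541

t=0.000: state=(0.220, 0.510)
step 1 (dt=0.02): k1=(0.244, 0.088), k2=(0.246, 0.088), k3=(0.246, 0.088), k4=(0.247, 0.088); state += dt/6·(k1+2k2+2k3+k4)
t=0.020: state=(0.225, 0.512)
t=0.040: state=(0.230, 0.514)
t=0.060: state=(0.235, 0.515)
continuing one RK4 step at a time; state shown every 50 steps (Δt=1):
t=1.000: state=(0.548, 0.614)
t=2.000: state=(1.007, 0.764)
t=3.000: state=(1.309, 0.956)
t=4.000: state=(1.333, 1.149)
t=5.000: state=(1.215, 1.314)
t=6.000: state=(1.019, 1.441)
t=7.000: state=(0.718, 1.521)
t=8.000: state=(0.142, 1.536)
t=9.000: state=(-1.158, 1.423)
t=10.000: state=(-1.936, 1.150)
t=11.000: state=(-1.912, 0.869)
t=12.000: state=(-1.818, 0.628)
t=13.000: state=(-1.722, 0.423)
t=14.000: state=(-1.627, 0.253)
t=15.000: state=(-1.533, 0.112)
t=16.000: state=(-1.440, -0.001)
t=16.560: state=(-1.387, -0.053)
largest grid value and its neighbours: w(7.680)=1.54097, w(7.700)=1.54097, w(7.720)=1.54094
parabola through these three points peaks at t≈7.694 with w≈1.54097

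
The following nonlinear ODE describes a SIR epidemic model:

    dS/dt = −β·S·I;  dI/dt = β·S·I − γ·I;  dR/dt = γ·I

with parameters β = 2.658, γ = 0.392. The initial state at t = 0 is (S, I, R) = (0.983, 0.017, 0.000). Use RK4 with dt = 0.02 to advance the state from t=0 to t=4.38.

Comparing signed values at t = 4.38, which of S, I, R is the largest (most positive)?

t=0.000: state=(0.983, 0.017, 0.000)
step 1 (dt=0.02): k1=(-0.044, 0.038, 0.007), k2=(-0.045, 0.039, 0.007), k3=(-0.045, 0.039, 0.007), k4=(-0.046, 0.039, 0.007); state += dt/6·(k1+2k2+2k3+k4)
t=0.020: state=(0.982, 0.018, 0.000)
t=0.040: state=(0.981, 0.019, 0.000)
t=0.060: state=(0.980, 0.019, 0.000)
continuing one RK4 step at a time; state shown every 10 steps (Δt=0.2):
t=0.200: state=(0.972, 0.026, 0.002)
t=0.400: state=(0.955, 0.041, 0.004)
t=0.600: state=(0.929, 0.062, 0.008)
t=0.800: state=(0.892, 0.094, 0.014)
t=1.000: state=(0.840, 0.137, 0.023)
t=1.200: state=(0.769, 0.195, 0.036)
t=1.400: state=(0.681, 0.265, 0.054)
t=1.600: state=(0.580, 0.342, 0.078)
t=1.800: state=(0.473, 0.419, 0.108)
t=2.000: state=(0.372, 0.485, 0.143)
t=2.200: state=(0.284, 0.533, 0.183)
t=2.400: state=(0.212, 0.562, 0.226)
t=2.600: state=(0.157, 0.572, 0.271)
t=2.800: state=(0.116, 0.569, 0.316)
t=3.000: state=(0.086, 0.554, 0.360)
t=3.200: state=(0.064, 0.533, 0.402)
t=3.400: state=(0.049, 0.508, 0.443)
t=3.600: state=(0.037, 0.481, 0.482)
t=3.800: state=(0.029, 0.452, 0.519)
t=4.000: state=(0.023, 0.424, 0.553)
t=4.200: state=(0.019, 0.396, 0.585)
t=4.380: state=(0.015, 0.372, 0.612)
compare at T: S=0.015, I=0.372, R=0.612

largest component: R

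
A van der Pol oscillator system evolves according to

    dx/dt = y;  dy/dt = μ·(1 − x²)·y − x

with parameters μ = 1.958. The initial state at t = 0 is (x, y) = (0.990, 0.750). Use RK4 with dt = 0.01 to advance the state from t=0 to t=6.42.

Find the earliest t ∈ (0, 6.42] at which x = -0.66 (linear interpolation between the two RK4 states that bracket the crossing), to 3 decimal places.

t = 2.219

t=0.000: state=(0.990, 0.750)
step 1 (dt=0.01): k1=(0.750, -0.961), k2=(0.745, -0.976), k3=(0.745, -0.975), k4=(0.740, -0.990); state += dt/6·(k1+2k2+2k3+k4)
t=0.010: state=(0.997, 0.740)
t=0.020: state=(1.005, 0.730)
t=0.030: state=(1.012, 0.720)
continuing one RK4 step at a time; state shown every 25 steps (Δt=0.25):
t=0.250: state=(1.141, 0.441)
t=0.500: state=(1.208, 0.096)
t=0.750: state=(1.194, -0.194)
t=1.000: state=(1.115, -0.432)
t=1.250: state=(0.978, -0.669)
t=1.500: state=(0.775, -0.980)
t=1.750: state=(0.471, -1.498)
t=2.000: state=(-0.009, -2.433)
t=2.210: state=(-0.628, -3.420)
next step: t=2.220: state=(-0.663, -3.453) — x has crossed -0.66
linear interpolation between t=2.210 (-0.62814) and t=2.220 (-0.66250) → t≈2.219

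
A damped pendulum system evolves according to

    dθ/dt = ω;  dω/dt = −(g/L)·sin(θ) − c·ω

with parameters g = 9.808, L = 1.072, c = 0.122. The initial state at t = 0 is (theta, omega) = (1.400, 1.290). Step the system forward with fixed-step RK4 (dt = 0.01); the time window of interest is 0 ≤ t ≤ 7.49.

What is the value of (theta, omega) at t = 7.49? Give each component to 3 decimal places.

t=0.000: state=(1.400, 1.290)
step 1 (dt=0.01): k1=(1.290, -9.174), k2=(1.244, -9.178), k3=(1.244, -9.177), k4=(1.198, -9.181); state += dt/6·(k1+2k2+2k3+k4)
t=0.010: state=(1.412, 1.198)
t=0.020: state=(1.424, 1.106)
t=0.030: state=(1.435, 1.015)
continuing one RK4 step at a time; state shown every 25 steps (Δt=0.25):
t=0.250: state=(1.436, -0.989)
t=0.500: state=(0.921, -3.051)
t=0.750: state=(0.005, -3.965)
t=1.000: state=(-0.886, -2.867)
t=1.250: state=(-1.343, -0.734)
t=1.500: state=(-1.247, 1.481)
t=1.750: state=(-0.635, 3.275)
t=2.000: state=(0.264, 3.587)
t=2.250: state=(1.004, 2.117)
t=2.500: state=(1.269, -0.025)
t=2.750: state=(0.998, -2.097)
t=3.000: state=(0.283, -3.396)
t=3.250: state=(-0.552, -2.977)
t=3.500: state=(-1.090, -1.201)
t=3.750: state=(-1.128, 0.894)
t=4.000: state=(-0.669, 2.663)
t=4.250: state=(0.102, 3.219)
t=4.500: state=(0.797, 2.114)
t=4.750: state=(1.090, 0.180)
t=5.000: state=(0.888, -1.752)
t=5.250: state=(0.274, -2.959)
t=5.500: state=(-0.461, -2.645)
t=5.750: state=(-0.942, -1.068)
t=6.000: state=(-0.968, 0.853)
t=6.250: state=(-0.544, 2.413)
t=6.500: state=(0.139, 2.798)
t=6.750: state=(0.730, 1.731)
t=7.000: state=(0.946, -0.047)
t=7.250: state=(0.712, -1.756)
t=7.490: state=(0.162, -2.642)

(theta, omega) = (0.162, -2.642)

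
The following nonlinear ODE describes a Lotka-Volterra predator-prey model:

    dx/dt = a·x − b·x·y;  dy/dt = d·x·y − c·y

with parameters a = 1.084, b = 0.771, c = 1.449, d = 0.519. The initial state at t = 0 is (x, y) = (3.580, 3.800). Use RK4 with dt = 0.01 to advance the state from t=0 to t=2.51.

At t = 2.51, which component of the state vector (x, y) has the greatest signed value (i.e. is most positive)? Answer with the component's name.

t=0.000: state=(3.580, 3.800)
step 1 (dt=0.01): k1=(-6.608, 1.554), k2=(-6.568, 1.492), k3=(-6.568, 1.492), k4=(-6.527, 1.430); state += dt/6·(k1+2k2+2k3+k4)
t=0.010: state=(3.514, 3.815)
t=0.020: state=(3.449, 3.829)
t=0.030: state=(3.385, 3.841)
continuing one RK4 step at a time; state shown every 10 steps (Δt=0.1):
t=0.100: state=(2.964, 3.894)
t=0.200: state=(2.446, 3.875)
t=0.300: state=(2.030, 3.764)
t=0.400: state=(1.704, 3.586)
t=0.500: state=(1.452, 3.366)
t=0.600: state=(1.260, 3.124)
t=0.700: state=(1.114, 2.873)
t=0.800: state=(1.005, 2.626)
t=0.900: state=(0.923, 2.388)
t=1.000: state=(0.863, 2.164)
t=1.100: state=(0.821, 1.955)
t=1.200: state=(0.793, 1.764)
t=1.300: state=(0.777, 1.589)
t=1.400: state=(0.770, 1.431)
t=1.500: state=(0.773, 1.289)
t=1.600: state=(0.784, 1.161)
t=1.700: state=(0.803, 1.046)
t=1.800: state=(0.829, 0.944)
t=1.900: state=(0.862, 0.854)
t=2.000: state=(0.902, 0.773)
t=2.100: state=(0.950, 0.702)
t=2.200: state=(1.005, 0.639)
t=2.300: state=(1.069, 0.583)
t=2.400: state=(1.141, 0.534)
t=2.500: state=(1.223, 0.491)
t=2.510: state=(1.231, 0.487)
compare at T: x=1.231, y=0.487

largest component: x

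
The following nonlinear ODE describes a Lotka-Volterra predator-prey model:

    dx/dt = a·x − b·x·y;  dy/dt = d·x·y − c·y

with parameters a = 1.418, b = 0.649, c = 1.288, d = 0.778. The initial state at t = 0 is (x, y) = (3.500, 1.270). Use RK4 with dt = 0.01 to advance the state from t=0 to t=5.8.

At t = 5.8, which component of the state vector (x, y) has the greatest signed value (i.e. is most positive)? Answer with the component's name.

t=0.000: state=(3.500, 1.270)
step 1 (dt=0.01): k1=(2.078, 1.822), k2=(2.064, 1.846), k3=(2.063, 1.846), k4=(2.048, 1.870); state += dt/6·(k1+2k2+2k3+k4)
t=0.010: state=(3.521, 1.288)
t=0.020: state=(3.541, 1.307)
t=0.030: state=(3.561, 1.327)
continuing one RK4 step at a time; state shown every 20 steps (Δt=0.2):
t=0.200: state=(3.832, 1.741)
t=0.400: state=(3.885, 2.464)
t=0.600: state=(3.529, 3.409)
t=0.800: state=(2.829, 4.334)
t=1.000: state=(2.053, 4.893)
t=1.200: state=(1.432, 4.946)
t=1.400: state=(1.019, 4.614)
t=1.600: state=(0.768, 4.092)
t=1.800: state=(0.623, 3.520)
t=2.000: state=(0.543, 2.977)
t=2.200: state=(0.506, 2.495)
t=2.400: state=(0.499, 2.085)
t=2.600: state=(0.517, 1.743)
t=2.800: state=(0.558, 1.465)
t=3.000: state=(0.622, 1.240)
t=3.200: state=(0.712, 1.063)
t=3.400: state=(0.831, 0.926)
t=3.600: state=(0.985, 0.824)
t=3.800: state=(1.182, 0.753)
t=4.000: state=(1.427, 0.713)
t=4.200: state=(1.729, 0.704)
t=4.400: state=(2.093, 0.732)
t=4.600: state=(2.516, 0.809)
t=4.800: state=(2.982, 0.959)
t=5.000: state=(3.442, 1.222)
t=5.200: state=(3.799, 1.663)
t=5.400: state=(3.900, 2.350)
t=5.600: state=(3.602, 3.274)
t=5.800: state=(2.935, 4.223)
compare at T: x=2.935, y=4.223

largest component: y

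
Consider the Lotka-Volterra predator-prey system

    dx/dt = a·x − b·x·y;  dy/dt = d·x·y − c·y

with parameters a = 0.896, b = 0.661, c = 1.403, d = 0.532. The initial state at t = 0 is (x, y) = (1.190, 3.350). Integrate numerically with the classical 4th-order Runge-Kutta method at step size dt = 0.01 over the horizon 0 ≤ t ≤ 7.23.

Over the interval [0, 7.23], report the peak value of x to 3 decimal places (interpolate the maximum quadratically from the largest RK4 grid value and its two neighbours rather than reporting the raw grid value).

t=0.000: state=(1.190, 3.350)
step 1 (dt=0.01): k1=(-1.569, -2.579), k2=(-1.548, -2.583), k3=(-1.549, -2.583), k4=(-1.528, -2.587); state += dt/6·(k1+2k2+2k3+k4)
t=0.010: state=(1.175, 3.324)
t=0.020: state=(1.159, 3.298)
t=0.030: state=(1.145, 3.272)
continuing one RK4 step at a time; state shown every 25 steps (Δt=0.25):
t=0.250: state=(0.903, 2.706)
t=0.500: state=(0.759, 2.125)
t=0.750: state=(0.696, 1.647)
t=1.000: state=(0.685, 1.271)
t=1.250: state=(0.712, 0.982)
t=1.500: state=(0.772, 0.763)
t=1.750: state=(0.864, 0.599)
t=2.000: state=(0.990, 0.477)
t=2.250: state=(1.153, 0.387)
t=2.500: state=(1.361, 0.322)
t=2.750: state=(1.621, 0.276)
t=3.000: state=(1.943, 0.246)
t=3.250: state=(2.337, 0.230)
t=3.500: state=(2.816, 0.228)
t=3.750: state=(3.389, 0.243)
t=4.000: state=(4.062, 0.280)
t=4.250: state=(4.826, 0.356)
t=4.500: state=(5.631, 0.502)
t=4.750: state=(6.350, 0.786)
t=5.000: state=(6.702, 1.327)
t=5.250: state=(6.278, 2.239)
t=5.500: state=(4.945, 3.352)
t=5.750: state=(3.316, 4.082)
t=6.000: state=(2.092, 4.093)
t=6.250: state=(1.379, 3.613)
t=6.500: state=(1.001, 2.972)
t=6.750: state=(0.807, 2.357)
t=7.000: state=(0.715, 1.835)
t=7.230: state=(0.685, 1.447)
largest grid value and its neighbours: x(5.000)=6.70233, x(5.010)=6.70295, x(5.020)=6.70228
parabola through these three points peaks at t≈5.010 with x≈6.70295

max x = 6.703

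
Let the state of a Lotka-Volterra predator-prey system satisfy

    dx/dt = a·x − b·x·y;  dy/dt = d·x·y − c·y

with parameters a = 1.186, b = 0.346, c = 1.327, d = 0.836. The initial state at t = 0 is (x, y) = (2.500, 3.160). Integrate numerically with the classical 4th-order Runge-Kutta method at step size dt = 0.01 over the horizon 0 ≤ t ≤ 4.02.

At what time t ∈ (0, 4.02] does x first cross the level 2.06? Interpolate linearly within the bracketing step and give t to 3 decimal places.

t = 0.744

t=0.000: state=(2.500, 3.160)
step 1 (dt=0.01): k1=(0.232, 2.411), k2=(0.221, 2.423), k3=(0.221, 2.423), k4=(0.211, 2.435); state += dt/6·(k1+2k2+2k3+k4)
t=0.010: state=(2.502, 3.184)
t=0.020: state=(2.504, 3.209)
t=0.030: state=(2.506, 3.233)
continuing one RK4 step at a time; state shown every 20 steps (Δt=0.2):
t=0.200: state=(2.502, 3.686)
t=0.400: state=(2.409, 4.268)
t=0.600: state=(2.228, 4.828)
t=0.740: state=(2.065, 5.156)
next step: t=0.750: state=(2.053, 5.176) — x has crossed 2.06
linear interpolation between t=0.740 (2.06519) and t=0.750 (2.05280) → t≈0.744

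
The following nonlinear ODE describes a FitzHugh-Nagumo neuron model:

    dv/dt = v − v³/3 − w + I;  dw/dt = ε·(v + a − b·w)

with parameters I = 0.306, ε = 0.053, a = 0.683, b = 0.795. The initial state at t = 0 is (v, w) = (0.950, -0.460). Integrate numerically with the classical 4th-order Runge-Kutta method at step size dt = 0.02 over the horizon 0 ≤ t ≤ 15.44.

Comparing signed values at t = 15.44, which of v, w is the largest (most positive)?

t=0.000: state=(0.950, -0.460)
step 1 (dt=0.02): k1=(1.430, 0.106), k2=(1.430, 0.107), k3=(1.430, 0.107), k4=(1.430, 0.107); state += dt/6·(k1+2k2+2k3+k4)
t=0.020: state=(0.979, -0.458)
t=0.040: state=(1.007, -0.456)
t=0.060: state=(1.036, -0.454)
continuing one RK4 step at a time; state shown every 25 steps (Δt=0.5):
t=0.500: state=(1.584, -0.399)
t=1.000: state=(1.882, -0.326)
t=1.500: state=(1.950, -0.251)
t=2.000: state=(1.947, -0.177)
t=2.500: state=(1.927, -0.104)
t=3.000: state=(1.902, -0.034)
t=3.500: state=(1.876, 0.034)
t=4.000: state=(1.849, 0.100)
t=4.500: state=(1.823, 0.164)
t=5.000: state=(1.796, 0.226)
t=5.500: state=(1.768, 0.286)
t=6.000: state=(1.741, 0.344)
t=6.500: state=(1.713, 0.400)
t=7.000: state=(1.685, 0.454)
t=7.500: state=(1.656, 0.506)
t=8.000: state=(1.627, 0.557)
t=8.500: state=(1.597, 0.605)
t=9.000: state=(1.567, 0.652)
t=9.500: state=(1.536, 0.697)
t=10.000: state=(1.504, 0.740)
t=10.500: state=(1.471, 0.782)
t=11.000: state=(1.438, 0.822)
t=11.500: state=(1.403, 0.860)
t=12.000: state=(1.367, 0.896)
t=12.500: state=(1.329, 0.930)
t=13.000: state=(1.289, 0.963)
t=13.500: state=(1.247, 0.994)
t=14.000: state=(1.201, 1.024)
t=14.500: state=(1.152, 1.051)
t=15.000: state=(1.098, 1.077)
t=15.440: state=(1.045, 1.097)
compare at T: v=1.045, w=1.097

largest component: w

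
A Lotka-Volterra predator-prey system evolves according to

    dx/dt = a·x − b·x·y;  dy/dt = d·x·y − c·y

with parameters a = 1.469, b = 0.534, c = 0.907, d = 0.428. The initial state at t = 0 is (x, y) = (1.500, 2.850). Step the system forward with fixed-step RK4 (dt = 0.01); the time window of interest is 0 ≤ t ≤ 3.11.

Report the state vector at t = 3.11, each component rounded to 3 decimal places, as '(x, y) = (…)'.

(x, y) = (2.892, 2.830)

t=0.000: state=(1.500, 2.850)
step 1 (dt=0.01): k1=(-0.079, -0.755), k2=(-0.076, -0.755), k3=(-0.076, -0.755), k4=(-0.073, -0.754); state += dt/6·(k1+2k2+2k3+k4)
t=0.010: state=(1.499, 2.842)
t=0.020: state=(1.499, 2.835)
t=0.030: state=(1.498, 2.827)
continuing one RK4 step at a time; state shown every 20 steps (Δt=0.2):
t=0.200: state=(1.496, 2.702)
t=0.400: state=(1.515, 2.563)
t=0.600: state=(1.557, 2.438)
t=0.800: state=(1.619, 2.329)
t=1.000: state=(1.702, 2.239)
t=1.200: state=(1.805, 2.170)
t=1.400: state=(1.925, 2.123)
t=1.600: state=(2.062, 2.100)
t=1.800: state=(2.210, 2.103)
t=2.000: state=(2.366, 2.134)
t=2.200: state=(2.519, 2.194)
t=2.400: state=(2.662, 2.284)
t=2.600: state=(2.780, 2.406)
t=2.800: state=(2.863, 2.555)
t=3.000: state=(2.897, 2.728)
t=3.110: state=(2.892, 2.830)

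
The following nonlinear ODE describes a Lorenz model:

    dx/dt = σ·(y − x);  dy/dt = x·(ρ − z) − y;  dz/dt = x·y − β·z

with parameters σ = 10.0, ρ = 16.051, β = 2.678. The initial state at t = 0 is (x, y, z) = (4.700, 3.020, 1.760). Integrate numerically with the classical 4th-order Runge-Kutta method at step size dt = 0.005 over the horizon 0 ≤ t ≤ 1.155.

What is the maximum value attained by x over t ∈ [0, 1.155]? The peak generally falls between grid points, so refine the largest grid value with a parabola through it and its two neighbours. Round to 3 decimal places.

t=0.000: state=(4.700, 3.020, 1.760)
step 1 (dt=0.005): k1=(-16.800, 64.148, 9.481), k2=(-14.776, 63.277, 10.037), k3=(-14.849, 63.345, 10.040), k4=(-12.890, 62.538, 10.587); state += dt/6·(k1+2k2+2k3+k4)
t=0.005: state=(4.626, 3.337, 1.810)
t=0.010: state=(4.571, 3.646, 1.866)
t=0.015: state=(4.533, 3.949, 1.927)
continuing one RK4 step at a time; state shown every 10 steps (Δt=0.05):
t=0.050: state=(4.680, 5.982, 2.514)
t=0.100: state=(5.814, 8.929, 4.025)
t=0.150: state=(7.695, 11.988, 6.849)
t=0.200: state=(9.939, 14.375, 11.521)
t=0.250: state=(11.802, 14.434, 17.607)
t=0.300: state=(12.232, 11.119, 22.804)
t=0.350: state=(10.722, 6.059, 24.621)
t=0.400: state=(7.969, 2.052, 23.265)
t=0.450: state=(5.153, 0.039, 20.637)
t=0.500: state=(2.972, -0.614, 17.987)
t=0.550: state=(1.538, -0.676, 15.665)
t=0.600: state=(0.686, -0.576, 13.670)
t=0.650: state=(0.211, -0.484, 11.946)
t=0.700: state=(-0.053, -0.447, 10.448)
t=0.750: state=(-0.210, -0.468, 9.141)
t=0.800: state=(-0.326, -0.545, 8.002)
t=0.850: state=(-0.439, -0.678, 7.010)
t=0.900: state=(-0.573, -0.878, 6.150)
t=0.950: state=(-0.751, -1.166, 5.411)
t=1.000: state=(-0.997, -1.574, 4.789)
t=1.050: state=(-1.340, -2.150, 4.290)
t=1.100: state=(-1.823, -2.961, 3.941)
t=1.150: state=(-2.500, -4.093, 3.803)
t=1.155: state=(-2.581, -4.228, 3.805)
largest grid value and its neighbours: x(0.280)=12.29017, x(0.285)=12.30626, x(0.290)=12.30213
parabola through these three points peaks at t≈0.286 with x≈12.30715

max x = 12.307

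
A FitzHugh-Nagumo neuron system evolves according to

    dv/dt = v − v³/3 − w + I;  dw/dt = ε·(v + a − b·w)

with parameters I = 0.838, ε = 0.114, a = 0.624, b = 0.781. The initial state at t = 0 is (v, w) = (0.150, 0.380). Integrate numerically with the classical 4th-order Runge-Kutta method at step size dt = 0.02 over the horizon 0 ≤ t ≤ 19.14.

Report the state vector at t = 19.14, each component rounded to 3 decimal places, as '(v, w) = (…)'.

(v, w) = (-1.575, 0.466)

t=0.000: state=(0.150, 0.380)
step 1 (dt=0.02): k1=(0.607, 0.054), k2=(0.612, 0.055), k3=(0.612, 0.055), k4=(0.618, 0.056); state += dt/6·(k1+2k2+2k3+k4)
t=0.020: state=(0.162, 0.381)
t=0.040: state=(0.175, 0.382)
t=0.060: state=(0.187, 0.383)
continuing one RK4 step at a time; state shown every 50 steps (Δt=1):
t=1.000: state=(1.023, 0.476)
t=2.000: state=(1.696, 0.660)
t=3.000: state=(1.746, 0.862)
t=4.000: state=(1.670, 1.044)
t=5.000: state=(1.578, 1.200)
t=6.000: state=(1.482, 1.333)
t=7.000: state=(1.382, 1.443)
t=8.000: state=(1.275, 1.533)
t=9.000: state=(1.158, 1.603)
t=10.000: state=(1.022, 1.654)
t=11.000: state=(0.850, 1.683)
t=12.000: state=(0.598, 1.688)
t=13.000: state=(0.126, 1.655)
t=14.000: state=(-0.939, 1.543)
t=15.000: state=(-1.828, 1.317)
t=16.000: state=(-1.865, 1.069)
t=17.000: state=(-1.781, 0.847)
t=18.000: state=(-1.686, 0.654)
t=19.000: state=(-1.589, 0.487)
t=19.140: state=(-1.575, 0.466)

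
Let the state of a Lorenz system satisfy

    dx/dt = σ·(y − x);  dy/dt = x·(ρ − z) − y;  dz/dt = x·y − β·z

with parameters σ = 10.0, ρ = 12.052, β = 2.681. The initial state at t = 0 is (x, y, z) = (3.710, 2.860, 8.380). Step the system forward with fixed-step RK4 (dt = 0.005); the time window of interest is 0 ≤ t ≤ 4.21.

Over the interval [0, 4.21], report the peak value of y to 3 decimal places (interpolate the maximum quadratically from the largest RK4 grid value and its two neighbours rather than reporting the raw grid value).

max y = 7.855

t=0.000: state=(3.710, 2.860, 8.380)
step 1 (dt=0.005): k1=(-8.500, 10.763, -11.856), k2=(-8.018, 10.768, -11.738), k3=(-8.030, 10.771, -11.736), k4=(-7.560, 10.777, -11.616); state += dt/6·(k1+2k2+2k3+k4)
t=0.005: state=(3.670, 2.914, 8.321)
t=0.010: state=(3.634, 2.968, 8.264)
t=0.015: state=(3.603, 3.022, 8.208)
continuing one RK4 step at a time; state shown every 40 steps (Δt=0.2):
t=0.200: state=(4.337, 5.376, 7.342)
t=0.400: state=(6.798, 7.825, 10.442)
t=0.600: state=(6.728, 5.634, 13.853)
t=0.800: state=(4.390, 3.585, 11.702)
t=1.000: state=(3.929, 4.210, 9.156)
t=1.200: state=(5.196, 6.074, 9.011)
t=1.400: state=(6.621, 6.889, 11.645)
t=1.600: state=(5.874, 5.069, 12.754)
t=1.800: state=(4.567, 4.235, 10.968)
t=2.000: state=(4.659, 5.034, 9.605)
t=2.200: state=(5.714, 6.257, 10.261)
t=2.400: state=(6.206, 6.060, 11.967)
t=2.600: state=(5.391, 4.900, 11.874)
t=2.800: state=(4.804, 4.762, 10.596)
t=3.000: state=(5.171, 5.521, 10.131)
t=3.200: state=(5.847, 6.067, 11.005)
t=3.400: state=(5.800, 5.554, 11.789)
t=3.600: state=(5.213, 4.973, 11.297)
t=3.800: state=(5.063, 5.157, 10.548)
t=4.000: state=(5.458, 5.698, 10.611)
t=4.200: state=(5.764, 5.782, 11.298)
t=4.210: state=(5.765, 5.767, 11.327)
largest grid value and its neighbours: y(0.415)=7.85382, y(0.420)=7.85513, y(0.425)=7.85223
parabola through these three points peaks at t≈0.419 with y≈7.85521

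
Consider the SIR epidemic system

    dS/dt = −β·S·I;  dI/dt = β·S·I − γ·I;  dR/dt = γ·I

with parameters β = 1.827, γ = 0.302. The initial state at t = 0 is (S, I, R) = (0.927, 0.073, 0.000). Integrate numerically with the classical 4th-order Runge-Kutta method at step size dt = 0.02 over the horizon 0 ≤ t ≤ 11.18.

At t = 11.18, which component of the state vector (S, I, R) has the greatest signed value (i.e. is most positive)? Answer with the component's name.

largest component: R

t=0.000: state=(0.927, 0.073, 0.000)
step 1 (dt=0.02): k1=(-0.124, 0.102, 0.022), k2=(-0.125, 0.103, 0.022), k3=(-0.125, 0.103, 0.022), k4=(-0.127, 0.104, 0.023); state += dt/6·(k1+2k2+2k3+k4)
t=0.020: state=(0.924, 0.075, 0.000)
t=0.040: state=(0.922, 0.077, 0.001)
t=0.060: state=(0.919, 0.079, 0.001)
continuing one RK4 step at a time; state shown every 25 steps (Δt=0.5):
t=0.500: state=(0.843, 0.141, 0.016)
t=1.000: state=(0.708, 0.248, 0.045)
t=1.500: state=(0.532, 0.376, 0.092)
t=2.000: state=(0.358, 0.485, 0.157)
t=2.500: state=(0.223, 0.541, 0.235)
t=3.000: state=(0.135, 0.547, 0.318)
t=3.500: state=(0.083, 0.518, 0.399)
t=4.000: state=(0.053, 0.473, 0.474)
t=4.500: state=(0.035, 0.423, 0.542)
t=5.000: state=(0.024, 0.374, 0.602)
t=5.500: state=(0.018, 0.328, 0.655)
t=6.000: state=(0.013, 0.286, 0.701)
t=6.500: state=(0.010, 0.248, 0.741)
t=7.000: state=(0.008, 0.215, 0.776)
t=7.500: state=(0.007, 0.187, 0.806)
t=8.000: state=(0.006, 0.161, 0.833)
t=8.500: state=(0.005, 0.139, 0.855)
t=9.000: state=(0.005, 0.120, 0.875)
t=9.500: state=(0.004, 0.104, 0.892)
t=10.000: state=(0.004, 0.090, 0.906)
t=10.500: state=(0.004, 0.077, 0.919)
t=11.000: state=(0.003, 0.067, 0.930)
t=11.180: state=(0.003, 0.063, 0.933)
compare at T: S=0.003, I=0.063, R=0.933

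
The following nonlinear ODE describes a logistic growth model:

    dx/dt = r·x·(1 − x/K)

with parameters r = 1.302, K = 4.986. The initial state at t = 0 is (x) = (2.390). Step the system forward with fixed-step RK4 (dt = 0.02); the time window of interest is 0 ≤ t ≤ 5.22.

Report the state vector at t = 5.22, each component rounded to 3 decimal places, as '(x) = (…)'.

(x) = (4.980)

t=0.000: state=(2.390)
step 1 (dt=0.02): k1=(1.620), k2=(1.621), k3=(1.621), k4=(1.622); state += dt/6·(k1+2k2+2k3+k4)
t=0.020: state=(2.422)
t=0.040: state=(2.455)
t=0.060: state=(2.487)
continuing one RK4 step at a time; state shown every 10 steps (Δt=0.2):
t=0.200: state=(2.714)
t=0.400: state=(3.031)
t=0.600: state=(3.330)
t=0.800: state=(3.604)
t=1.000: state=(3.849)
t=1.200: state=(4.061)
t=1.400: state=(4.242)
t=1.600: state=(4.392)
t=1.800: state=(4.515)
t=2.000: state=(4.615)
t=2.200: state=(4.695)
t=2.400: state=(4.759)
t=2.600: state=(4.809)
t=2.800: state=(4.849)
t=3.000: state=(4.879)
t=3.200: state=(4.903)
t=3.400: state=(4.922)
t=3.600: state=(4.937)
t=3.800: state=(4.948)
t=4.000: state=(4.957)
t=4.200: state=(4.963)
t=4.400: state=(4.968)
t=4.600: state=(4.972)
t=4.800: state=(4.976)
t=5.000: state=(4.978)
t=5.200: state=(4.980)
t=5.220: state=(4.980)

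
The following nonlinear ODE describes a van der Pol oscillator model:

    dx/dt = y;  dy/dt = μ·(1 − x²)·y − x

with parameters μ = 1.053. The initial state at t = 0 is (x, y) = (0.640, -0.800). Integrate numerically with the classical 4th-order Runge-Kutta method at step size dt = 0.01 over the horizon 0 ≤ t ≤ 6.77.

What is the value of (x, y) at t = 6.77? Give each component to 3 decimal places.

t=0.000: state=(0.640, -0.800)
step 1 (dt=0.01): k1=(-0.800, -1.137), k2=(-0.806, -1.141), k3=(-0.806, -1.141), k4=(-0.811, -1.145); state += dt/6·(k1+2k2+2k3+k4)
t=0.010: state=(0.632, -0.811)
t=0.020: state=(0.624, -0.823)
t=0.030: state=(0.615, -0.834)
continuing one RK4 step at a time; state shown every 25 steps (Δt=0.25):
t=0.250: state=(0.402, -1.113)
t=0.500: state=(0.078, -1.494)
t=0.750: state=(-0.347, -1.895)
t=1.000: state=(-0.852, -2.075)
t=1.250: state=(-1.336, -1.690)
t=1.500: state=(-1.660, -0.883)
t=1.750: state=(-1.788, -0.183)
t=2.000: state=(-1.776, 0.237)
t=2.250: state=(-1.684, 0.478)
t=2.500: state=(-1.543, 0.644)
t=2.750: state=(-1.363, 0.797)
t=3.000: state=(-1.142, 0.978)
t=3.250: state=(-0.869, 1.226)
t=3.500: state=(-0.520, 1.587)
t=3.750: state=(-0.062, 2.095)
t=4.000: state=(0.530, 2.611)
t=4.250: state=(1.195, 2.549)
t=4.500: state=(1.720, 1.544)
t=4.750: state=(1.963, 0.465)
t=5.000: state=(1.995, -0.132)
t=5.250: state=(1.924, -0.409)
t=5.500: state=(1.801, -0.557)
t=5.750: state=(1.648, -0.669)
t=6.000: state=(1.466, -0.786)
t=6.250: state=(1.252, -0.935)
t=6.500: state=(0.994, -1.144)
t=6.750: state=(0.672, -1.455)
t=6.770: state=(0.642, -1.486)

(x, y) = (0.642, -1.486)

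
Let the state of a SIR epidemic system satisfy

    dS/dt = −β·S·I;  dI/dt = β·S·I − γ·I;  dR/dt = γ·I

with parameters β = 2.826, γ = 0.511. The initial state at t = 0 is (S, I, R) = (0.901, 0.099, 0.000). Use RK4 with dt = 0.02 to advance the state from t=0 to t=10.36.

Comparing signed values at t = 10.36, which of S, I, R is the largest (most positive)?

t=0.000: state=(0.901, 0.099, 0.000)
step 1 (dt=0.02): k1=(-0.252, 0.201, 0.051), k2=(-0.256, 0.205, 0.052), k3=(-0.257, 0.205, 0.052), k4=(-0.261, 0.208, 0.053); state += dt/6·(k1+2k2+2k3+k4)
t=0.020: state=(0.896, 0.103, 0.001)
t=0.040: state=(0.891, 0.107, 0.002)
t=0.060: state=(0.885, 0.112, 0.003)
continuing one RK4 step at a time; state shown every 25 steps (Δt=0.5):
t=0.500: state=(0.714, 0.244, 0.042)
t=1.000: state=(0.443, 0.429, 0.128)
t=1.500: state=(0.222, 0.525, 0.253)
t=2.000: state=(0.106, 0.507, 0.387)
t=2.500: state=(0.054, 0.438, 0.508)
t=3.000: state=(0.031, 0.359, 0.610)
t=3.500: state=(0.020, 0.288, 0.692)
t=4.000: state=(0.014, 0.228, 0.758)
t=4.500: state=(0.010, 0.180, 0.810)
t=5.000: state=(0.008, 0.141, 0.851)
t=5.500: state=(0.007, 0.111, 0.883)
t=6.000: state=(0.006, 0.086, 0.908)
t=6.500: state=(0.005, 0.067, 0.927)
t=7.000: state=(0.005, 0.053, 0.942)
t=7.500: state=(0.005, 0.041, 0.954)
t=8.000: state=(0.004, 0.032, 0.964)
t=8.500: state=(0.004, 0.025, 0.971)
t=9.000: state=(0.004, 0.019, 0.977)
t=9.500: state=(0.004, 0.015, 0.981)
t=10.000: state=(0.004, 0.012, 0.984)
t=10.360: state=(0.004, 0.010, 0.986)
compare at T: S=0.004, I=0.010, R=0.986

largest component: R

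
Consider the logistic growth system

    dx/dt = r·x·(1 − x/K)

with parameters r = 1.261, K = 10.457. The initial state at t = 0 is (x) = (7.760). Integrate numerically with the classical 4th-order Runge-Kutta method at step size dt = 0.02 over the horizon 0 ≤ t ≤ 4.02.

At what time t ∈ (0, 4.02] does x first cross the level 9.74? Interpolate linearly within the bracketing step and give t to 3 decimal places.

t=0.000: state=(7.760)
step 1 (dt=0.02): k1=(2.524), k2=(2.508), k3=(2.508), k4=(2.493); state += dt/6·(k1+2k2+2k3+k4)
t=0.020: state=(7.810)
t=0.040: state=(7.860)
t=0.060: state=(7.909)
continuing one RK4 step at a time; state shown every 10 steps (Δt=0.2):
t=0.200: state=(8.233)
t=0.400: state=(8.643)
t=0.600: state=(8.991)
t=0.800: state=(9.281)
t=1.000: state=(9.519)
t=1.200: state=(9.714)
t=1.220: state=(9.731)
next step: t=1.240: state=(9.748) — x has crossed 9.74
linear interpolation between t=1.220 (9.73082) and t=1.240 (9.74768) → t≈1.231

t = 1.231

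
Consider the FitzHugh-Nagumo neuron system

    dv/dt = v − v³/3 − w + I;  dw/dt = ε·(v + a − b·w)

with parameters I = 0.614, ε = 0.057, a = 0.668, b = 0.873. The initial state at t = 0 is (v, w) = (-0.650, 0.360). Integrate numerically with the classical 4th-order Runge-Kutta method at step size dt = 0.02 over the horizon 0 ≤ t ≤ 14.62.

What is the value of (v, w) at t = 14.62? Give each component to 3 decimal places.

t=0.000: state=(-0.650, 0.360)
step 1 (dt=0.02): k1=(-0.304, -0.017), k2=(-0.306, -0.017), k3=(-0.306, -0.017), k4=(-0.308, -0.017); state += dt/6·(k1+2k2+2k3+k4)
t=0.020: state=(-0.656, 0.360)
t=0.040: state=(-0.662, 0.359)
t=0.060: state=(-0.669, 0.359)
continuing one RK4 step at a time; state shown every 25 steps (Δt=0.5):
t=0.500: state=(-0.820, 0.349)
t=1.000: state=(-1.013, 0.334)
t=1.500: state=(-1.194, 0.313)
t=2.000: state=(-1.331, 0.289)
t=2.500: state=(-1.415, 0.262)
t=3.000: state=(-1.455, 0.234)
t=3.500: state=(-1.467, 0.205)
t=4.000: state=(-1.464, 0.178)
t=4.500: state=(-1.451, 0.151)
t=5.000: state=(-1.434, 0.126)
t=5.500: state=(-1.414, 0.101)
t=6.000: state=(-1.393, 0.078)
t=6.500: state=(-1.371, 0.056)
t=7.000: state=(-1.348, 0.035)
t=7.500: state=(-1.324, 0.016)
t=8.000: state=(-1.300, -0.003)
t=8.500: state=(-1.275, -0.020)
t=9.000: state=(-1.250, -0.036)
t=9.500: state=(-1.224, -0.052)
t=10.000: state=(-1.197, -0.066)
t=10.500: state=(-1.169, -0.078)
t=11.000: state=(-1.141, -0.090)
t=11.500: state=(-1.111, -0.101)
t=12.000: state=(-1.080, -0.110)
t=12.500: state=(-1.047, -0.119)
t=13.000: state=(-1.011, -0.126)
t=13.500: state=(-0.973, -0.132)
t=14.000: state=(-0.931, -0.137)
t=14.500: state=(-0.883, -0.140)
t=14.620: state=(-0.871, -0.141)

(v, w) = (-0.871, -0.141)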